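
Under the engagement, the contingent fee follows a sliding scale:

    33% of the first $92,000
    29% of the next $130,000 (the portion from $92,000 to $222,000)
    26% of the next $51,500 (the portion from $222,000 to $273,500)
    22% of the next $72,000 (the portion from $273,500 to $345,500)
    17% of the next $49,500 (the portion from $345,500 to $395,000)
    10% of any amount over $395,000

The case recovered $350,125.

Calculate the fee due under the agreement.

$98,076.25

First $92,000 at 33% = $30,360.00
Next $130,000 at 29% = $37,700.00
Next $51,500 at 26% = $13,390.00
Next $72,000 at 22% = $15,840.00
Remaining $4,625 at 17% = $786.25
Fee: $30,360.00 + $37,700.00 + $13,390.00 + $15,840.00 + $786.25 = $98,076.25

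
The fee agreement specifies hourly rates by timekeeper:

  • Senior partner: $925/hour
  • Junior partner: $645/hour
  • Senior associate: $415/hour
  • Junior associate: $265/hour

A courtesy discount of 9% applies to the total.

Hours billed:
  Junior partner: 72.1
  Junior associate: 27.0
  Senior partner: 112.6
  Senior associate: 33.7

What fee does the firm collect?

$156,338.00

Senior partner: 112.6 × $925 = $104,155.00
Junior partner: 72.1 × $645 = $46,504.50
Senior associate: 33.7 × $415 = $13,985.50
Junior associate: 27.0 × $265 = $7,155.00
Subtotal: $171,800.00
Less 9% discount: −$15,462.00
Total: $171,800.00 − $15,462.00 = $156,338.00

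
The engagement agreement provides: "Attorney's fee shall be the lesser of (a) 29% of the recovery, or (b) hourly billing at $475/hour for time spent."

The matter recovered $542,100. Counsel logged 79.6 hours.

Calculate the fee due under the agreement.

$37,810.00

(a) 29% of $542,100 = $157,209.00
(b) 79.6 × $475 = $37,810.00
The lesser is (b): $37,810.00.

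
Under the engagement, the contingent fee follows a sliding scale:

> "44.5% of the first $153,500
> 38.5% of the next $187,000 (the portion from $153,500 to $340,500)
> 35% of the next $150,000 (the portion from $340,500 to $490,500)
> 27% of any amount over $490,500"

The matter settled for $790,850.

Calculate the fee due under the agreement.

$273,897.00

First $153,500 at 44.5% = $68,307.50
Next $187,000 at 38.5% = $71,995.00
Next $150,000 at 35% = $52,500.00
Remaining $300,350 at 27% = $81,094.50
Fee: $68,307.50 + $71,995.00 + $52,500.00 + $81,094.50 = $273,897.00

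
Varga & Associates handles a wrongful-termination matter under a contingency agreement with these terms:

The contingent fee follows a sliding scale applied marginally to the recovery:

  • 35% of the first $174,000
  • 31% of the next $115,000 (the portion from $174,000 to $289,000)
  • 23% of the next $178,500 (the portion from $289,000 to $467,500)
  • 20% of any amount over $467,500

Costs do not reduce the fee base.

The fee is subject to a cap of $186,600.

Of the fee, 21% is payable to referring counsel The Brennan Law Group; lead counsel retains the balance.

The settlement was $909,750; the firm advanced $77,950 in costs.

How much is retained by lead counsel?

$147,414.00

Fee base is the gross recovery, $909,750; costs are reimbursed separately.
First $174,000 at 35% = $60,900.00
Next $115,000 at 31% = $35,650.00
Next $178,500 at 23% = $41,055.00
Remaining $442,250 at 20% = $88,450.00
Fee: $60,900.00 + $35,650.00 + $41,055.00 + $88,450.00 = $226,055.00
$226,055.00 exceeds the $186,600 cap, so the fee is capped at $186,600.00.
Referral share: 21% of $186,600.00 = $39,186.00; lead counsel retains $186,600.00 − $39,186.00 = $147,414.00.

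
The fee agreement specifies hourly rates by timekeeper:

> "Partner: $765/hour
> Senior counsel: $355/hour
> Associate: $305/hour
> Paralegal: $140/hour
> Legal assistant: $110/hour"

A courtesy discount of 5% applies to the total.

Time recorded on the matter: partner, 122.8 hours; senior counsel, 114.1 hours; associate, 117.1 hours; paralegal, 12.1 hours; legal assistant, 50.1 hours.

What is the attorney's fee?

Partner: 122.8 × $765 = $93,942.00
Senior counsel: 114.1 × $355 = $40,505.50
Associate: 117.1 × $305 = $35,715.50
Paralegal: 12.1 × $140 = $1,694.00
Legal assistant: 50.1 × $110 = $5,511.00
Subtotal: $177,368.00
Less 5% discount: −$8,868.40
Total: $177,368.00 − $8,868.40 = $168,499.60

$168,499.60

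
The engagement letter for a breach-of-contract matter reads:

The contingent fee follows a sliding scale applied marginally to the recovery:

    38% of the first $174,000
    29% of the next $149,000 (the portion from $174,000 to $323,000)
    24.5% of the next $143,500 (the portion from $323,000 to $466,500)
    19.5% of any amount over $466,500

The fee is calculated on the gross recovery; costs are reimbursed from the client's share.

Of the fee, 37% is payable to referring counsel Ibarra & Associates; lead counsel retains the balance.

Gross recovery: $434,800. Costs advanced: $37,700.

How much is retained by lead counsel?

Fee base is the gross recovery, $434,800; costs are reimbursed separately.
First $174,000 at 38% = $66,120.00
Next $149,000 at 29% = $43,210.00
Remaining $111,800 at 24.5% = $27,391.00
Fee: $66,120.00 + $43,210.00 + $27,391.00 = $136,721.00
Referral share: 37% of $136,721.00 = $50,586.77; lead counsel retains $136,721.00 − $50,586.77 = $86,134.23.

$86,134.23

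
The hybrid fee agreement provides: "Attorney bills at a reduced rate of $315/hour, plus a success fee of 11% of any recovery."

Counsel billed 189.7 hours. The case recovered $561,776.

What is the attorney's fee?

$121,550.86

Hourly: 189.7 × $315 = $59,755.50
Success fee: 11% of $561,776 = $61,795.36
Total: $59,755.50 + $61,795.36 = $121,550.86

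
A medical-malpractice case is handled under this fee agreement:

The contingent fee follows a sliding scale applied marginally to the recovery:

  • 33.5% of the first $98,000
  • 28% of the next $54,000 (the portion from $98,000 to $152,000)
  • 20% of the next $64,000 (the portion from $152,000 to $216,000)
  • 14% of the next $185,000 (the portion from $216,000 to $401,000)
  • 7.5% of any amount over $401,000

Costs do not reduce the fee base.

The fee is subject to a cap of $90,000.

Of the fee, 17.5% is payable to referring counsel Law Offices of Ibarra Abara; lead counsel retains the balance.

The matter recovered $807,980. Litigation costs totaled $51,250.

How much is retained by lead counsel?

Fee base is the gross recovery, $807,980; costs are reimbursed separately.
First $98,000 at 33.5% = $32,830.00
Next $54,000 at 28% = $15,120.00
Next $64,000 at 20% = $12,800.00
Next $185,000 at 14% = $25,900.00
Remaining $406,980 at 7.5% = $30,523.50
Fee: $32,830.00 + $15,120.00 + $12,800.00 + $25,900.00 + $30,523.50 = $117,173.50
$117,173.50 exceeds the $90,000 cap, so the fee is capped at $90,000.00.
Referral share: 17.5% of $90,000.00 = $15,750.00; lead counsel retains $90,000.00 − $15,750.00 = $74,250.00.

$74,250.00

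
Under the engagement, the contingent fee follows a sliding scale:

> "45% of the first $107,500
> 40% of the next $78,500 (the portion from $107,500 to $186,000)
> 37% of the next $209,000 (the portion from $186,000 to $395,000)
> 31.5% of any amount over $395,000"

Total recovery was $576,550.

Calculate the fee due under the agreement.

First $107,500 at 45% = $48,375.00
Next $78,500 at 40% = $31,400.00
Next $209,000 at 37% = $77,330.00
Remaining $181,550 at 31.5% = $57,188.25
Fee: $48,375.00 + $31,400.00 + $77,330.00 + $57,188.25 = $214,293.25

$214,293.25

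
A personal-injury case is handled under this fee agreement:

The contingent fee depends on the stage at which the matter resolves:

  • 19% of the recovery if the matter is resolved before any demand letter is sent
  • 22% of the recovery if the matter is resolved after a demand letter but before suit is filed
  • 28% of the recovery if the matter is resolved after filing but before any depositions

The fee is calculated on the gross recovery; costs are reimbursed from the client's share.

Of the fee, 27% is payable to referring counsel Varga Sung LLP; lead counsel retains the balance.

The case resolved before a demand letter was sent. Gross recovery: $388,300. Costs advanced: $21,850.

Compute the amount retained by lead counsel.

Fee base is the gross recovery, $388,300; costs are reimbursed separately.
The matter resolved before a demand letter was sent, so the 19% rate applies.
$388,300 × 19% = $73,777.00
Referral share: 27% of $73,777.00 = $19,919.79; lead counsel retains $73,777.00 − $19,919.79 = $53,857.21.

$53,857.21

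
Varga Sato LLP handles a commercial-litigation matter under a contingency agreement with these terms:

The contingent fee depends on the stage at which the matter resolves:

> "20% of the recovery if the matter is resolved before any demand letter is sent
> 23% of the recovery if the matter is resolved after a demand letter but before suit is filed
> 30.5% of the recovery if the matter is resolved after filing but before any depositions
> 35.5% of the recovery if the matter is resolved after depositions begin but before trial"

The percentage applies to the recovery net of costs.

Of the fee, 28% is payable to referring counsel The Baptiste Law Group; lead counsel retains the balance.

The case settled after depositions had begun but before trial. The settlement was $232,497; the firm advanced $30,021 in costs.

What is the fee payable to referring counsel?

$20,126.11

Fee base (net of costs): $232,497 − $30,021 = $202,476
The matter settled after depositions had begun but before trial, so the 35.5% rate applies.
$202,476 × 35.5% = $71,878.98
Referral share: 28% of $71,878.98 = $20,126.11; lead counsel retains $71,878.98 − $20,126.11 = $51,752.87.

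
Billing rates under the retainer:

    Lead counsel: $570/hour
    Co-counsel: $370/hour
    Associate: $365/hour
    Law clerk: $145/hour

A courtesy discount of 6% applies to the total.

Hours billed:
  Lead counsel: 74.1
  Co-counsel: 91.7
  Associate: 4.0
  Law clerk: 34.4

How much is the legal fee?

$77,657.16

Lead counsel: 74.1 × $570 = $42,237.00
Co-counsel: 91.7 × $370 = $33,929.00
Associate: 4.0 × $365 = $1,460.00
Law clerk: 34.4 × $145 = $4,988.00
Subtotal: $82,614.00
Less 6% discount: −$4,956.84
Total: $82,614.00 − $4,956.84 = $77,657.16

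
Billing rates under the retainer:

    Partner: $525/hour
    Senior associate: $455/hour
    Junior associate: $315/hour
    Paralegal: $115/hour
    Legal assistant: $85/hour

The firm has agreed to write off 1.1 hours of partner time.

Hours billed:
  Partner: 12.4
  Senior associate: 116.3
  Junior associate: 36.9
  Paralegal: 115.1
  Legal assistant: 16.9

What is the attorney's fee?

$85,145.50

Partner: 12.4 × $525 = $6,510.00
Senior associate: 116.3 × $455 = $52,916.50
Junior associate: 36.9 × $315 = $11,623.50
Paralegal: 115.1 × $115 = $13,236.50
Legal assistant: 16.9 × $85 = $1,436.50
Subtotal: $85,723.00
Write-off: 1.1 × $525 = $577.50
Total: $85,723.00 − $577.50 = $85,145.50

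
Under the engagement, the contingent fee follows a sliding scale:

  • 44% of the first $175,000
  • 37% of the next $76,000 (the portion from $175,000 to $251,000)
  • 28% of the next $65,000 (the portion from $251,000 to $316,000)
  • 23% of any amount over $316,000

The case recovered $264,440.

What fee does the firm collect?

$108,883.20

First $175,000 at 44% = $77,000.00
Next $76,000 at 37% = $28,120.00
Remaining $13,440 at 28% = $3,763.20
Fee: $77,000.00 + $28,120.00 + $3,763.20 = $108,883.20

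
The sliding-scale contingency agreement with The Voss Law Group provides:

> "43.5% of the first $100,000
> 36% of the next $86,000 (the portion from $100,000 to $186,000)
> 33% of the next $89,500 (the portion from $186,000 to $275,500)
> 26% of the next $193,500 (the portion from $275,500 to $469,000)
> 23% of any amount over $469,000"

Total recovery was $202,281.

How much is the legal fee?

$79,832.73

First $100,000 at 43.5% = $43,500.00
Next $86,000 at 36% = $30,960.00
Remaining $16,281 at 33% = $5,372.73
Fee: $43,500.00 + $30,960.00 + $5,372.73 = $79,832.73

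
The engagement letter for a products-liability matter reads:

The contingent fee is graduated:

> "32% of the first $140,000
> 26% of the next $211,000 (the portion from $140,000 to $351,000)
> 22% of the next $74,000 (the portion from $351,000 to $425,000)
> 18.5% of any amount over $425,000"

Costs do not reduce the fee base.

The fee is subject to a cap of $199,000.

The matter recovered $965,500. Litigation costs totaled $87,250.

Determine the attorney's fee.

$199,000.00

Fee base is the gross recovery, $965,500; costs are reimbursed separately.
First $140,000 at 32% = $44,800.00
Next $211,000 at 26% = $54,860.00
Next $74,000 at 22% = $16,280.00
Remaining $540,500 at 18.5% = $99,992.50
Fee: $44,800.00 + $54,860.00 + $16,280.00 + $99,992.50 = $215,932.50
$215,932.50 exceeds the $199,000 cap, so the fee is capped at $199,000.00.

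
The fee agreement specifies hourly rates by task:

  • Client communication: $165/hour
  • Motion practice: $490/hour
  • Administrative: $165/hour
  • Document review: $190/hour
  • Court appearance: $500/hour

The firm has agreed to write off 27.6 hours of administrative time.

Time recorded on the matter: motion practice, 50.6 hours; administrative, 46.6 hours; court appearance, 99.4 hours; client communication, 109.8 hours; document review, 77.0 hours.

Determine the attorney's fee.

$110,376.00

Client communication: 109.8 × $165 = $18,117.00
Motion practice: 50.6 × $490 = $24,794.00
Administrative: 46.6 × $165 = $7,689.00
Document review: 77.0 × $190 = $14,630.00
Court appearance: 99.4 × $500 = $49,700.00
Subtotal: $114,930.00
Write-off: 27.6 × $165 = $4,554.00
Total: $114,930.00 − $4,554.00 = $110,376.00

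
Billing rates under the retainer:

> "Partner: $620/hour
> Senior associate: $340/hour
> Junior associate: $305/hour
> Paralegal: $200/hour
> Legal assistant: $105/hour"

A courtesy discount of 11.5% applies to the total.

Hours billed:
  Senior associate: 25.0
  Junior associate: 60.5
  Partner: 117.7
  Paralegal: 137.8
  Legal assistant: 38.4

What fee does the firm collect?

$116,393.87

Partner: 117.7 × $620 = $72,974.00
Senior associate: 25.0 × $340 = $8,500.00
Junior associate: 60.5 × $305 = $18,452.50
Paralegal: 137.8 × $200 = $27,560.00
Legal assistant: 38.4 × $105 = $4,032.00
Subtotal: $131,518.50
Less 11.5% discount: −$15,124.63
Total: $131,518.50 − $15,124.63 = $116,393.87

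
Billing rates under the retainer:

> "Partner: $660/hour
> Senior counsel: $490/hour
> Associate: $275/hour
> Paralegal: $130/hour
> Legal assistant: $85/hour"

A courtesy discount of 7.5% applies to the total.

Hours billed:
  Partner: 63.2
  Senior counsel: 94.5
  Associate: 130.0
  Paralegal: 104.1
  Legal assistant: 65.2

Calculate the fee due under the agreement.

$132,128.85

Partner: 63.2 × $660 = $41,712.00
Senior counsel: 94.5 × $490 = $46,305.00
Associate: 130.0 × $275 = $35,750.00
Paralegal: 104.1 × $130 = $13,533.00
Legal assistant: 65.2 × $85 = $5,542.00
Subtotal: $142,842.00
Less 7.5% discount: −$10,713.15
Total: $142,842.00 − $10,713.15 = $132,128.85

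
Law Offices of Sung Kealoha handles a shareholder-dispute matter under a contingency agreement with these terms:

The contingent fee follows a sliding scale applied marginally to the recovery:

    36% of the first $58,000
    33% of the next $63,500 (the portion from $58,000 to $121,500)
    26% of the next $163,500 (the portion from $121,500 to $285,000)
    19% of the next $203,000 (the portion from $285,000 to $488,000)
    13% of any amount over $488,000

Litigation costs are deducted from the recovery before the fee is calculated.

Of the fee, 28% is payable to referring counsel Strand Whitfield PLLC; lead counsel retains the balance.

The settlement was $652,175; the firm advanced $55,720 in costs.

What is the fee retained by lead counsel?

Fee base (net of costs): $652,175 − $55,720 = $596,455
First $58,000 at 36% = $20,880.00
Next $63,500 at 33% = $20,955.00
Next $163,500 at 26% = $42,510.00
Next $203,000 at 19% = $38,570.00
Remaining $108,455 at 13% = $14,099.15
Fee: $20,880.00 + $20,955.00 + $42,510.00 + $38,570.00 + $14,099.15 = $137,014.15
Referral share: 28% of $137,014.15 = $38,363.96; lead counsel retains $137,014.15 − $38,363.96 = $98,650.19.

$98,650.19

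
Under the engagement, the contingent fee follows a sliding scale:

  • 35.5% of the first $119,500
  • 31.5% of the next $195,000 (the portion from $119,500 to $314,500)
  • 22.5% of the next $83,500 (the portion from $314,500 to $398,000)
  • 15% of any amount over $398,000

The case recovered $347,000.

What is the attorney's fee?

First $119,500 at 35.5% = $42,422.50
Next $195,000 at 31.5% = $61,425.00
Remaining $32,500 at 22.5% = $7,312.50
Fee: $42,422.50 + $61,425.00 + $7,312.50 = $111,160.00

$111,160.00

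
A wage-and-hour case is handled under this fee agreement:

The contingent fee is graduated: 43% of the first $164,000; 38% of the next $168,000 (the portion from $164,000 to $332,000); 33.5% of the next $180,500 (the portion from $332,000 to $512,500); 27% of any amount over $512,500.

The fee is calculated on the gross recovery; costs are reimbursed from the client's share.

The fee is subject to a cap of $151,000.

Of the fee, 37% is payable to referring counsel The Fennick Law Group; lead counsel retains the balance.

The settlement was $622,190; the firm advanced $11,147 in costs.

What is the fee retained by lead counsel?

$95,130.00

Fee base is the gross recovery, $622,190; costs are reimbursed separately.
First $164,000 at 43% = $70,520.00
Next $168,000 at 38% = $63,840.00
Next $180,500 at 33.5% = $60,467.50
Remaining $109,690 at 27% = $29,616.30
Fee: $70,520.00 + $63,840.00 + $60,467.50 + $29,616.30 = $224,443.80
$224,443.80 exceeds the $151,000 cap, so the fee is capped at $151,000.00.
Referral share: 37% of $151,000.00 = $55,870.00; lead counsel retains $151,000.00 − $55,870.00 = $95,130.00.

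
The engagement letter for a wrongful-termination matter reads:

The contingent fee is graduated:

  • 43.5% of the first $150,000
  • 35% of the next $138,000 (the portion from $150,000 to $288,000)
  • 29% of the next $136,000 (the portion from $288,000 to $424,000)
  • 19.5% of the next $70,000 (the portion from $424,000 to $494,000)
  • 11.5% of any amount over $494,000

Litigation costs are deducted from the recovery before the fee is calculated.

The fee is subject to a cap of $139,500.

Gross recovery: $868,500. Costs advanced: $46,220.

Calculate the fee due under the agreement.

$139,500.00

Fee base (net of costs): $868,500 − $46,220 = $822,280
First $150,000 at 43.5% = $65,250.00
Next $138,000 at 35% = $48,300.00
Next $136,000 at 29% = $39,440.00
Next $70,000 at 19.5% = $13,650.00
Remaining $328,280 at 11.5% = $37,752.20
Fee: $65,250.00 + $48,300.00 + $39,440.00 + $13,650.00 + $37,752.20 = $204,392.20
$204,392.20 exceeds the $139,500 cap, so the fee is capped at $139,500.00.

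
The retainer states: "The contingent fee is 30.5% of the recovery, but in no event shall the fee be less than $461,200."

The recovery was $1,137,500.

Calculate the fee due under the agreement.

$461,200.00

30.5% of $1,137,500 = $346,937.50
That is below the $461,200 minimum, so the minimum applies.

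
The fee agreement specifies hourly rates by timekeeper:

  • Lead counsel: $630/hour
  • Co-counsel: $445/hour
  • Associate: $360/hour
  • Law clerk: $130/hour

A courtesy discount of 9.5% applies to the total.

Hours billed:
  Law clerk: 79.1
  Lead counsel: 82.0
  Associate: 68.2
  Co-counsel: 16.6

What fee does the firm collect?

$84,963.21

Lead counsel: 82.0 × $630 = $51,660.00
Co-counsel: 16.6 × $445 = $7,387.00
Associate: 68.2 × $360 = $24,552.00
Law clerk: 79.1 × $130 = $10,283.00
Subtotal: $93,882.00
Less 9.5% discount: −$8,918.79
Total: $93,882.00 − $8,918.79 = $84,963.21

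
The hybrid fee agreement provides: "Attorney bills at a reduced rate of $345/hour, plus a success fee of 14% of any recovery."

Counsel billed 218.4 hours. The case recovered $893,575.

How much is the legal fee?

$200,448.50

Hourly: 218.4 × $345 = $75,348.00
Success fee: 14% of $893,575 = $125,100.50
Total: $75,348.00 + $125,100.50 = $200,448.50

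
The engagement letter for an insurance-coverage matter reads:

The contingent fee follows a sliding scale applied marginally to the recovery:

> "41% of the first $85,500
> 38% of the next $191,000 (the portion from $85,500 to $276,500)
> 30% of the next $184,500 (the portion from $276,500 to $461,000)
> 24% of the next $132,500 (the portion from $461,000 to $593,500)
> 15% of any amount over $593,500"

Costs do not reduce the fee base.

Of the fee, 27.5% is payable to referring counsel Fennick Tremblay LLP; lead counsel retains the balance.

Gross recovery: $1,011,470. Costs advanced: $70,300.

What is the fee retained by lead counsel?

$186,673.36

Fee base is the gross recovery, $1,011,470; costs are reimbursed separately.
First $85,500 at 41% = $35,055.00
Next $191,000 at 38% = $72,580.00
Next $184,500 at 30% = $55,350.00
Next $132,500 at 24% = $31,800.00
Remaining $417,970 at 15% = $62,695.50
Fee: $35,055.00 + $72,580.00 + $55,350.00 + $31,800.00 + $62,695.50 = $257,480.50
Referral share: 27.5% of $257,480.50 = $70,807.14; lead counsel retains $257,480.50 − $70,807.14 = $186,673.36.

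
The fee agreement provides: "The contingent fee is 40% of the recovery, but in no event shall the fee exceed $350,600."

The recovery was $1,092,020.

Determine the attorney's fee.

40% of $1,092,020 = $436,808.00
That exceeds the $350,600 cap, so the fee is capped at $350,600.

$350,600.00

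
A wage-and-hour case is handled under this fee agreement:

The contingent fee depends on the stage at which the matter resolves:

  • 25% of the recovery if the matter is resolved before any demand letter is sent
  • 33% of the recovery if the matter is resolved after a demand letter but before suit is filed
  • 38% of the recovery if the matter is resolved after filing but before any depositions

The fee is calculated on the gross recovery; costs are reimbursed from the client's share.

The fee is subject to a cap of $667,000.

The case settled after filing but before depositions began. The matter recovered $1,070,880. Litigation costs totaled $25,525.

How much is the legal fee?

$406,934.40

Fee base is the gross recovery, $1,070,880; costs are reimbursed separately.
The matter settled after filing but before depositions began, so the 38% rate applies.
$1,070,880 × 38% = $406,934.40
$406,934.40 is under the $667,000 cap.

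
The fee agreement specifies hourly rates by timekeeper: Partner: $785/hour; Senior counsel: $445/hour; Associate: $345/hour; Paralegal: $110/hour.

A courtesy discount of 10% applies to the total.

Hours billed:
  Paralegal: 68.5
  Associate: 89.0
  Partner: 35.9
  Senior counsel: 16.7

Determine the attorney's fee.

$66,467.70

Partner: 35.9 × $785 = $28,181.50
Senior counsel: 16.7 × $445 = $7,431.50
Associate: 89.0 × $345 = $30,705.00
Paralegal: 68.5 × $110 = $7,535.00
Subtotal: $73,853.00
Less 10% discount: −$7,385.30
Total: $73,853.00 − $7,385.30 = $66,467.70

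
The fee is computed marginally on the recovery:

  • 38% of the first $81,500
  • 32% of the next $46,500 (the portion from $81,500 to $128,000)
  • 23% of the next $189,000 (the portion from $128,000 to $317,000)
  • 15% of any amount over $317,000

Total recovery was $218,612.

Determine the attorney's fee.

First $81,500 at 38% = $30,970.00
Next $46,500 at 32% = $14,880.00
Remaining $90,612 at 23% = $20,840.76
Fee: $30,970.00 + $14,880.00 + $20,840.76 = $66,690.76

$66,690.76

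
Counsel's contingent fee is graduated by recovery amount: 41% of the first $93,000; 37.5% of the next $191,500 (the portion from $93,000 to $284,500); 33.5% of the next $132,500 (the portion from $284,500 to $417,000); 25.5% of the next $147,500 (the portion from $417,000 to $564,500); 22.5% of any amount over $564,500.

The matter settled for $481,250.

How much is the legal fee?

$170,713.75

First $93,000 at 41% = $38,130.00
Next $191,500 at 37.5% = $71,812.50
Next $132,500 at 33.5% = $44,387.50
Remaining $64,250 at 25.5% = $16,383.75
Fee: $38,130.00 + $71,812.50 + $44,387.50 + $16,383.75 = $170,713.75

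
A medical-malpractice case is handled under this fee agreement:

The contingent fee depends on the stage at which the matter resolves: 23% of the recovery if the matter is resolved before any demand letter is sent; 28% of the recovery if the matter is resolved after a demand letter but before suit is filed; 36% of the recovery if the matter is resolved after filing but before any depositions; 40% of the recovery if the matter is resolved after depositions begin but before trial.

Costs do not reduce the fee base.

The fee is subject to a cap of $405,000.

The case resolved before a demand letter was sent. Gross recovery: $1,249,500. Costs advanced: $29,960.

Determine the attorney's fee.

Fee base is the gross recovery, $1,249,500; costs are reimbursed separately.
The matter resolved before a demand letter was sent, so the 23% rate applies.
$1,249,500 × 23% = $287,385.00
$287,385.00 is under the $405,000 cap.

$287,385.00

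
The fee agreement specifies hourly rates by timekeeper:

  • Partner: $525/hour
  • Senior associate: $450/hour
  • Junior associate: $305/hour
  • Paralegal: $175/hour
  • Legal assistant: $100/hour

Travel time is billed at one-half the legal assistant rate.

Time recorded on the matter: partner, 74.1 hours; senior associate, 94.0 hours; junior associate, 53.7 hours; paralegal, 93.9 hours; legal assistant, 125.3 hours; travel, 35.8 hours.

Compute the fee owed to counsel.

Partner: 74.1 × $525 = $38,902.50
Senior associate: 94.0 × $450 = $42,300.00
Junior associate: 53.7 × $305 = $16,378.50
Paralegal: 93.9 × $175 = $16,432.50
Legal assistant: 125.3 × $100 = $12,530.00
Subtotal: $38,902.50 + $42,300.00 + $16,378.50 + $16,432.50 + $12,530.00 = $126,543.50
Travel: 35.8 × ($100 ÷ 2) = 35.8 × $50.00 = $1,790.00
Total: $126,543.50 + $1,790.00 = $128,333.50

$128,333.50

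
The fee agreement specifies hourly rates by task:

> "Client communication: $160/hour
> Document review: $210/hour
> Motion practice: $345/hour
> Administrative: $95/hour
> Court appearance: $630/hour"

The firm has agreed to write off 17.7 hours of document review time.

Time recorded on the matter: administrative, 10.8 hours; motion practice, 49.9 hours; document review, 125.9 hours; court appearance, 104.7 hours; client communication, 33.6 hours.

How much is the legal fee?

Client communication: 33.6 × $160 = $5,376.00
Document review: 125.9 × $210 = $26,439.00
Motion practice: 49.9 × $345 = $17,215.50
Administrative: 10.8 × $95 = $1,026.00
Court appearance: 104.7 × $630 = $65,961.00
Subtotal: $116,017.50
Write-off: 17.7 × $210 = $3,717.00
Total: $116,017.50 − $3,717.00 = $112,300.50

$112,300.50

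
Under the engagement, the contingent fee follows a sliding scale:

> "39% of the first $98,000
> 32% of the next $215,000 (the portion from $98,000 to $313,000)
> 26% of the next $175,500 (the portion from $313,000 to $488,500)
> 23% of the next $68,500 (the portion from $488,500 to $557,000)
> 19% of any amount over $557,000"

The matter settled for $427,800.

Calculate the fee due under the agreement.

$136,868.00

First $98,000 at 39% = $38,220.00
Next $215,000 at 32% = $68,800.00
Remaining $114,800 at 26% = $29,848.00
Fee: $38,220.00 + $68,800.00 + $29,848.00 = $136,868.00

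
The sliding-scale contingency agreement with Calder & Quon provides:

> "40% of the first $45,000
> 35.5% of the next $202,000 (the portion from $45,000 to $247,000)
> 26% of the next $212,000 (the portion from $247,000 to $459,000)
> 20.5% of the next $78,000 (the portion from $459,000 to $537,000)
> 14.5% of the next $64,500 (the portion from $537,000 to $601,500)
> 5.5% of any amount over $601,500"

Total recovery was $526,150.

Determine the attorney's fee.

First $45,000 at 40% = $18,000.00
Next $202,000 at 35.5% = $71,710.00
Next $212,000 at 26% = $55,120.00
Remaining $67,150 at 20.5% = $13,765.75
Fee: $18,000.00 + $71,710.00 + $55,120.00 + $13,765.75 = $158,595.75

$158,595.75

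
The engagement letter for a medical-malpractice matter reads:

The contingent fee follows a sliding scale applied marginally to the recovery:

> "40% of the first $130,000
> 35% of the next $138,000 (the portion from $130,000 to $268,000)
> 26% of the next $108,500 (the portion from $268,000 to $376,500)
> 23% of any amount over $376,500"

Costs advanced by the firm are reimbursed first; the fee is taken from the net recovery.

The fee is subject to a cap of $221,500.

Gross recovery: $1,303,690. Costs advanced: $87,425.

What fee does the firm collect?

$221,500.00

Fee base (net of costs): $1,303,690 − $87,425 = $1,216,265
First $130,000 at 40% = $52,000.00
Next $138,000 at 35% = $48,300.00
Next $108,500 at 26% = $28,210.00
Remaining $839,765 at 23% = $193,145.95
Fee: $52,000.00 + $48,300.00 + $28,210.00 + $193,145.95 = $321,655.95
$321,655.95 exceeds the $221,500 cap, so the fee is capped at $221,500.00.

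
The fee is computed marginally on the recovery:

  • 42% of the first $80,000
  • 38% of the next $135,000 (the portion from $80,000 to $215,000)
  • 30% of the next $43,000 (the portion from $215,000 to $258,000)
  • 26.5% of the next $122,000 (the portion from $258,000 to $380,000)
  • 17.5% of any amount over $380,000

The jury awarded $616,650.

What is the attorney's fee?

First $80,000 at 42% = $33,600.00
Next $135,000 at 38% = $51,300.00
Next $43,000 at 30% = $12,900.00
Next $122,000 at 26.5% = $32,330.00
Remaining $236,650 at 17.5% = $41,413.75
Fee: $33,600.00 + $51,300.00 + $12,900.00 + $32,330.00 + $41,413.75 = $171,543.75

$171,543.75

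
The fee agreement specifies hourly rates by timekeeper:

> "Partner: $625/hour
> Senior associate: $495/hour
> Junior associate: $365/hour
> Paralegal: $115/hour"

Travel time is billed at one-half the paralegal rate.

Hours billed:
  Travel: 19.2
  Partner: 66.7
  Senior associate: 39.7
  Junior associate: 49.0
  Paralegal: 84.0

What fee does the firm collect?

Partner: 66.7 × $625 = $41,687.50
Senior associate: 39.7 × $495 = $19,651.50
Junior associate: 49.0 × $365 = $17,885.00
Paralegal: 84.0 × $115 = $9,660.00
Subtotal: $41,687.50 + $19,651.50 + $17,885.00 + $9,660.00 = $88,884.00
Travel: 19.2 × ($115 ÷ 2) = 19.2 × $57.50 = $1,104.00
Total: $88,884.00 + $1,104.00 = $89,988.00

$89,988.00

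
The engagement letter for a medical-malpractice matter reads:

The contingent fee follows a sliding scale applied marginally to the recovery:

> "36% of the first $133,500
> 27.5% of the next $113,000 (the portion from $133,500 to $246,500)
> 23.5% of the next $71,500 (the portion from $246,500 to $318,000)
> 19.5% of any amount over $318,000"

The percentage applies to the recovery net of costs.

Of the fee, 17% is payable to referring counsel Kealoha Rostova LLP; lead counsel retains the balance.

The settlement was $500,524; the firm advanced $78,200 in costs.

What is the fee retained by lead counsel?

Fee base (net of costs): $500,524 − $78,200 = $422,324
First $133,500 at 36% = $48,060.00
Next $113,000 at 27.5% = $31,075.00
Next $71,500 at 23.5% = $16,802.50
Remaining $104,324 at 19.5% = $20,343.18
Fee: $48,060.00 + $31,075.00 + $16,802.50 + $20,343.18 = $116,280.68
Referral share: 17% of $116,280.68 = $19,767.72; lead counsel retains $116,280.68 − $19,767.72 = $96,512.96.

$96,512.96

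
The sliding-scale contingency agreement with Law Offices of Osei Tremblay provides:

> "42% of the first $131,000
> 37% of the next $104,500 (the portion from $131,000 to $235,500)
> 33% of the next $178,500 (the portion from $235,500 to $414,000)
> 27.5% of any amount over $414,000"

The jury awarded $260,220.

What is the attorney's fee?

$101,842.60

First $131,000 at 42% = $55,020.00
Next $104,500 at 37% = $38,665.00
Remaining $24,720 at 33% = $8,157.60
Fee: $55,020.00 + $38,665.00 + $8,157.60 = $101,842.60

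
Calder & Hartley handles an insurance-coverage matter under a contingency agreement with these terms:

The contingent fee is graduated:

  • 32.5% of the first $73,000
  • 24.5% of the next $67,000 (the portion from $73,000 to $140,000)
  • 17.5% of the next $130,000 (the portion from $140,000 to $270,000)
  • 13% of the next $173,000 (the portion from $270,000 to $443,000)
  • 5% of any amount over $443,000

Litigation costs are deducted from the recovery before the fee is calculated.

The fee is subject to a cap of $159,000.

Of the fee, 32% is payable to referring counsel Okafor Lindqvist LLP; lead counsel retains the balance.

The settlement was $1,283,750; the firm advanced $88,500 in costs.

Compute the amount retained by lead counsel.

Fee base (net of costs): $1,283,750 − $88,500 = $1,195,250
First $73,000 at 32.5% = $23,725.00
Next $67,000 at 24.5% = $16,415.00
Next $130,000 at 17.5% = $22,750.00
Next $173,000 at 13% = $22,490.00
Remaining $752,250 at 5% = $37,612.50
Fee: $23,725.00 + $16,415.00 + $22,750.00 + $22,490.00 + $37,612.50 = $122,992.50
$122,992.50 is under the $159,000 cap.
Referral share: 32% of $122,992.50 = $39,357.60; lead counsel retains $122,992.50 − $39,357.60 = $83,634.90.

$83,634.90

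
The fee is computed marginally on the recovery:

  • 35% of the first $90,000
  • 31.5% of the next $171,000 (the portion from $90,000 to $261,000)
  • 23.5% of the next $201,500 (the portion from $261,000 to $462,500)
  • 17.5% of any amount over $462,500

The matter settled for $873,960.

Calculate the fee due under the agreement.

First $90,000 at 35% = $31,500.00
Next $171,000 at 31.5% = $53,865.00
Next $201,500 at 23.5% = $47,352.50
Remaining $411,460 at 17.5% = $72,005.50
Fee: $31,500.00 + $53,865.00 + $47,352.50 + $72,005.50 = $204,723.00

$204,723.00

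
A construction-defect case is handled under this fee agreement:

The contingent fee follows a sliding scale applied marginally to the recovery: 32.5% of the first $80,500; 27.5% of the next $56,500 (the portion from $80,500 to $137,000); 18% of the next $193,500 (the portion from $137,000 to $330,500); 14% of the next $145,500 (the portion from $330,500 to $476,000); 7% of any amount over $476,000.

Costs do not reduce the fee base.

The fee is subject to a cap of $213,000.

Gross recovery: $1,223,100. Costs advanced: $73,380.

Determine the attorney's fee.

Fee base is the gross recovery, $1,223,100; costs are reimbursed separately.
First $80,500 at 32.5% = $26,162.50
Next $56,500 at 27.5% = $15,537.50
Next $193,500 at 18% = $34,830.00
Next $145,500 at 14% = $20,370.00
Remaining $747,100 at 7% = $52,297.00
Fee: $26,162.50 + $15,537.50 + $34,830.00 + $20,370.00 + $52,297.00 = $149,197.00
$149,197.00 is under the $213,000 cap.

$149,197.00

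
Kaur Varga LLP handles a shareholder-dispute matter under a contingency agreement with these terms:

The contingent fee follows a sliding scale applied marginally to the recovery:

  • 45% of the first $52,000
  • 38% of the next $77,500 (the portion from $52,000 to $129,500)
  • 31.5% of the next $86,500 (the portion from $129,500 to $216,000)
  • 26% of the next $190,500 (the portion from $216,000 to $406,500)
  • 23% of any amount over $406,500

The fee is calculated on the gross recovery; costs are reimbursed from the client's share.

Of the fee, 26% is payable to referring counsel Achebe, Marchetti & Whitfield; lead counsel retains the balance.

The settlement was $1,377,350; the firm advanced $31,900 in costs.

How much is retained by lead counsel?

$261,163.02

Fee base is the gross recovery, $1,377,350; costs are reimbursed separately.
First $52,000 at 45% = $23,400.00
Next $77,500 at 38% = $29,450.00
Next $86,500 at 31.5% = $27,247.50
Next $190,500 at 26% = $49,530.00
Remaining $970,850 at 23% = $223,295.50
Fee: $23,400.00 + $29,450.00 + $27,247.50 + $49,530.00 + $223,295.50 = $352,923.00
Referral share: 26% of $352,923.00 = $91,759.98; lead counsel retains $352,923.00 − $91,759.98 = $261,163.02.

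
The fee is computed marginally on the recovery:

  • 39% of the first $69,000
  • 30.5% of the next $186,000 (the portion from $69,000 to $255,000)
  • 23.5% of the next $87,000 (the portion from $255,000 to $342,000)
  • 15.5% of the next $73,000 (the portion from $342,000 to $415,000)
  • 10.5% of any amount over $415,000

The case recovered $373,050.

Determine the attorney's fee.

$108,897.75

First $69,000 at 39% = $26,910.00
Next $186,000 at 30.5% = $56,730.00
Next $87,000 at 23.5% = $20,445.00
Remaining $31,050 at 15.5% = $4,812.75
Fee: $26,910.00 + $56,730.00 + $20,445.00 + $4,812.75 = $108,897.75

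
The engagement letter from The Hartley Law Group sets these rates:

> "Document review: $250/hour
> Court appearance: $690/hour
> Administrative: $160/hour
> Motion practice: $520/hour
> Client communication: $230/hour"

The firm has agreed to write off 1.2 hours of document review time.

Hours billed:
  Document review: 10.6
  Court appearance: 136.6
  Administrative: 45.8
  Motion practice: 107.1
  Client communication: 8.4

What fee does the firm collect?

$161,556.00

Document review: 10.6 × $250 = $2,650.00
Court appearance: 136.6 × $690 = $94,254.00
Administrative: 45.8 × $160 = $7,328.00
Motion practice: 107.1 × $520 = $55,692.00
Client communication: 8.4 × $230 = $1,932.00
Subtotal: $161,856.00
Write-off: 1.2 × $250 = $300.00
Total: $161,856.00 − $300.00 = $161,556.00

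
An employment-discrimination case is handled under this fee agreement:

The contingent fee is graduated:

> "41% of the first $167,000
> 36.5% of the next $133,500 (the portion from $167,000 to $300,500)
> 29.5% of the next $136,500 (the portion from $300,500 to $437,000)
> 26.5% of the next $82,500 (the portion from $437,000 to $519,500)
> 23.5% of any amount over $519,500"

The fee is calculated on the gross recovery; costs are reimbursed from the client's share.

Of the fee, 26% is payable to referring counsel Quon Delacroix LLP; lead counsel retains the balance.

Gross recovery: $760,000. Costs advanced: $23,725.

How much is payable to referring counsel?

$61,319.70

Fee base is the gross recovery, $760,000; costs are reimbursed separately.
First $167,000 at 41% = $68,470.00
Next $133,500 at 36.5% = $48,727.50
Next $136,500 at 29.5% = $40,267.50
Next $82,500 at 26.5% = $21,862.50
Remaining $240,500 at 23.5% = $56,517.50
Fee: $68,470.00 + $48,727.50 + $40,267.50 + $21,862.50 + $56,517.50 = $235,845.00
Referral share: 26% of $235,845.00 = $61,319.70; lead counsel retains $235,845.00 − $61,319.70 = $174,525.30.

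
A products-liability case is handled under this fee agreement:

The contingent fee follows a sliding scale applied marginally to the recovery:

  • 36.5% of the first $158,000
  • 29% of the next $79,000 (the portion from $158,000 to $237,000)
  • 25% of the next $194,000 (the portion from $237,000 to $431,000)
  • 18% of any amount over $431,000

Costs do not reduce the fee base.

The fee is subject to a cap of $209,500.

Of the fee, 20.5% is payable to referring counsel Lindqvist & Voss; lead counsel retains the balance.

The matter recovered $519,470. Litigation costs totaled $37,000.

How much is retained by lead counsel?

Fee base is the gross recovery, $519,470; costs are reimbursed separately.
First $158,000 at 36.5% = $57,670.00
Next $79,000 at 29% = $22,910.00
Next $194,000 at 25% = $48,500.00
Remaining $88,470 at 18% = $15,924.60
Fee: $57,670.00 + $22,910.00 + $48,500.00 + $15,924.60 = $145,004.60
$145,004.60 is under the $209,500 cap.
Referral share: 20.5% of $145,004.60 = $29,725.94; lead counsel retains $145,004.60 − $29,725.94 = $115,278.66.

$115,278.66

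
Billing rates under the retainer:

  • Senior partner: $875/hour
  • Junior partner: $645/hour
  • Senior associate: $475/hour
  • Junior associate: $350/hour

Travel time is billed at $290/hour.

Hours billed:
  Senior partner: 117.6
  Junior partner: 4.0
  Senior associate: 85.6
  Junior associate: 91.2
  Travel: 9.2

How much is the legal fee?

Senior partner: 117.6 × $875 = $102,900.00
Junior partner: 4.0 × $645 = $2,580.00
Senior associate: 85.6 × $475 = $40,660.00
Junior associate: 91.2 × $350 = $31,920.00
Subtotal: $102,900.00 + $2,580.00 + $40,660.00 + $31,920.00 = $178,060.00
Travel: 9.2 × $290 = $2,668.00
Total: $178,060.00 + $2,668.00 = $180,728.00

$180,728.00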